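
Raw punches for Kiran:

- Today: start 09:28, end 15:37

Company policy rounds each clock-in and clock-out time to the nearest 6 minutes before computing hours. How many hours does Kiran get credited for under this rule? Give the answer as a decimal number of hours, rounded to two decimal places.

6.10 hours

Today: in 09:28→09:30, out 15:37→15:36; 6 h 6 min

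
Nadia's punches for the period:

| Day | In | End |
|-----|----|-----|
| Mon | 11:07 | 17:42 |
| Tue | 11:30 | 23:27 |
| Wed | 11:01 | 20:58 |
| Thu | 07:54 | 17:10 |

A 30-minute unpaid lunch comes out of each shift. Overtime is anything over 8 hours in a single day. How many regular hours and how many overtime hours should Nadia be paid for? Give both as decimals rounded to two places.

Regular 30.08 hours, overtime 5.67 hours

Mon: 11:07–17:42 = 6 h 35 min; less 30 min break → 6 h 5 min
Tue: 11:30–23:27 = 11 h 57 min; less 30 min break → 11 h 27 min
Wed: 11:01–20:58 = 9 h 57 min; less 30 min break → 9 h 27 min
Thu: 07:54–17:10 = 9 h 16 min; less 30 min break → 8 h 46 min
Mon reg 6 h 5 min / OT 0 h 0 min; Tue reg 8 h 0 min / OT 3 h 27 min; Wed reg 8 h 0 min / OT 1 h 27 min; Thu reg 8 h 0 min / OT 0 h 46 min.
Totals: regular 30 h 5 min, overtime 5 h 40 min.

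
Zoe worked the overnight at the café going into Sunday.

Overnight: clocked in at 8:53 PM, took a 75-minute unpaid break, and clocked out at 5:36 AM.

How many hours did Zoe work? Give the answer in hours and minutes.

Overnight: 8:53 PM → midnight = 3 h 7 min; midnight → 5:36 AM = 5 h 36 min; span 8 h 43 min; less 75 min break → 7 h 28 min

7 h 28 min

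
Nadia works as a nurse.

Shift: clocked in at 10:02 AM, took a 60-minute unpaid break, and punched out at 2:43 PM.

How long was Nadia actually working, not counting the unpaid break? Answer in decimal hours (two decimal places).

Shift: 10:02 AM–2:43 PM = 4 h 41 min; less 60 min break → 3 h 41 min

3.68 hours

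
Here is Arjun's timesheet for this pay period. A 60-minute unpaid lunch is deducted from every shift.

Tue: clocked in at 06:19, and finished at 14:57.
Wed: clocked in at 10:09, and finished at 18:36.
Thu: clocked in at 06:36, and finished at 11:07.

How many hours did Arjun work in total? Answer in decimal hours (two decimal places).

Tue: 06:19–14:57 = 8 h 38 min; less 60 min break → 7 h 38 min
Wed: 10:09–18:36 = 8 h 27 min; less 60 min break → 7 h 27 min
Thu: 06:36–11:07 = 4 h 31 min; less 60 min break → 3 h 31 min
Total: 7 h 38 min + 7 h 27 min + 3 h 31 min = 18 h 36 min.

18.60 hours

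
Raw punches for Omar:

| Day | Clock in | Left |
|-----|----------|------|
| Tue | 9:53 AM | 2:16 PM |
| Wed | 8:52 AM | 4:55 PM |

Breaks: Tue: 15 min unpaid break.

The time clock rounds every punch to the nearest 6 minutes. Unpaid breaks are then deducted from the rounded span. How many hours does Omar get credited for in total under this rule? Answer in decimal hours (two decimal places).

Tue: in 9:53 AM→9:54 AM, out 2:16 PM→2:18 PM; 4 h 24 min − 15 min = 4 h 9 min
Wed: in 8:52 AM→8:54 AM, out 4:55 PM→4:54 PM; 8 h 0 min
Total credited: 12 h 9 min.

12.15 hours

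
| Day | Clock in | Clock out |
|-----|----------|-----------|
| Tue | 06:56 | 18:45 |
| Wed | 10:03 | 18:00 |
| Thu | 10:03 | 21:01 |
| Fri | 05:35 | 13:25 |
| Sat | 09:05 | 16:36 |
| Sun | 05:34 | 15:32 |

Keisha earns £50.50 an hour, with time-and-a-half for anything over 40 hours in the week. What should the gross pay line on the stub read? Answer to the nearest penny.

Tue: 06:56–18:45 = 11 h 49 min
Wed: 10:03–18:00 = 7 h 57 min
Thu: 10:03–21:01 = 10 h 58 min
Fri: 05:35–13:25 = 7 h 50 min
Sat: 09:05–16:36 = 7 h 31 min
Sun: 05:34–15:32 = 9 h 58 min
Total worked: 56 h 3 min = 3363 min.
Regular 40 h 0 min = 2400 min at £50.50/h; overtime 16 h 3 min = 963 min at £75.75/h.
Pay = (2400 × £50.50 + 963 × £75.75) ÷ 60 = £3235.79.

£3235.79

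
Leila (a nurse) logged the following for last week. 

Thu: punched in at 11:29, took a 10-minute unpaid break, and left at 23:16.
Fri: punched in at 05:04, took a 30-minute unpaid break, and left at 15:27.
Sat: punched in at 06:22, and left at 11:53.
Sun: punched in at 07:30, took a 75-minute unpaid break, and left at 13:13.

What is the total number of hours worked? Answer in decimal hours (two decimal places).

31.48 hours

Thu: 11:29–23:16 = 11 h 47 min; less 10 min break → 11 h 37 min
Fri: 05:04–15:27 = 10 h 23 min; less 30 min break → 9 h 53 min
Sat: 06:22–11:53 = 5 h 31 min
Sun: 07:30–13:13 = 5 h 43 min; less 75 min break → 4 h 28 min
Total: 11 h 37 min + 9 h 53 min + 5 h 31 min + 4 h 28 min = 31 h 29 min.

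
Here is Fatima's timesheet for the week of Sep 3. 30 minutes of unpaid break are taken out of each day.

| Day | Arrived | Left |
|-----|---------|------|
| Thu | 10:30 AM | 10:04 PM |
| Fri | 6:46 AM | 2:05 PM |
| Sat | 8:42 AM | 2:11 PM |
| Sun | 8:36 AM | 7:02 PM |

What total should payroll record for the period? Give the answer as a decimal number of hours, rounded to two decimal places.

Thu: 10:30 AM–10:04 PM = 11 h 34 min; less 30 min break → 11 h 4 min
Fri: 6:46 AM–2:05 PM = 7 h 19 min; less 30 min break → 6 h 49 min
Sat: 8:42 AM–2:11 PM = 5 h 29 min; less 30 min break → 4 h 59 min
Sun: 8:36 AM–7:02 PM = 10 h 26 min; less 30 min break → 9 h 56 min
Total: 11 h 4 min + 6 h 49 min + 4 h 59 min + 9 h 56 min = 32 h 48 min.

32.80 hours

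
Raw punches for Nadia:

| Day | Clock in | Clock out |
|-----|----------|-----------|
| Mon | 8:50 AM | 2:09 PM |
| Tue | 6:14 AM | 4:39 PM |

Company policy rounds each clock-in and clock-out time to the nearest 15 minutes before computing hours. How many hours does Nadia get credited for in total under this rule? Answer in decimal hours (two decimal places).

16.00 hours

Mon: in 8:50 AM→8:45 AM, out 2:09 PM→2:15 PM; 5 h 30 min
Tue: in 6:14 AM→6:15 AM, out 4:39 PM→4:45 PM; 10 h 30 min
Total credited: 16 h 0 min.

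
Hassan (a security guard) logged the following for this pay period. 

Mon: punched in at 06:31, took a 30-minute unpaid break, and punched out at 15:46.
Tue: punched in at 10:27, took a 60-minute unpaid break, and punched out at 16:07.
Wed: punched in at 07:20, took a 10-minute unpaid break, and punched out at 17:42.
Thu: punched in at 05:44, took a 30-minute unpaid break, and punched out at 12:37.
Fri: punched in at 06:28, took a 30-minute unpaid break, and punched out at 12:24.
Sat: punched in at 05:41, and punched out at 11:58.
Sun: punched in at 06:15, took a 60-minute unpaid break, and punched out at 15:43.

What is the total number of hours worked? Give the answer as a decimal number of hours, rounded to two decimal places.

50.18 hours

Mon: 06:31–15:46 = 9 h 15 min; less 30 min break → 8 h 45 min
Tue: 10:27–16:07 = 5 h 40 min; less 60 min break → 4 h 40 min
Wed: 07:20–17:42 = 10 h 22 min; less 10 min break → 10 h 12 min
Thu: 05:44–12:37 = 6 h 53 min; less 30 min break → 6 h 23 min
Fri: 06:28–12:24 = 5 h 56 min; less 30 min break → 5 h 26 min
Sat: 05:41–11:58 = 6 h 17 min
Sun: 06:15–15:43 = 9 h 28 min; less 60 min break → 8 h 28 min
Total: 8 h 45 min + 4 h 40 min + 10 h 12 min + 6 h 23 min + 5 h 26 min + 6 h 17 min + 8 h 28 min = 50 h 11 min.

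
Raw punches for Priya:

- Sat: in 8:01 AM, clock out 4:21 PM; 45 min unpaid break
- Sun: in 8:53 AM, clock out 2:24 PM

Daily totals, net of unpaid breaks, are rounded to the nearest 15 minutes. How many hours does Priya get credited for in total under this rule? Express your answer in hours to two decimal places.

13.00 hours

Sat: 8:01 AM–4:21 PM = 8 h 20 min − 45 min = 7 h 35 min → rounds to 7 h 30 min
Sun: 8:53 AM–2:24 PM = 5 h 31 min → rounds to 5 h 30 min
Total credited: 13 h 0 min.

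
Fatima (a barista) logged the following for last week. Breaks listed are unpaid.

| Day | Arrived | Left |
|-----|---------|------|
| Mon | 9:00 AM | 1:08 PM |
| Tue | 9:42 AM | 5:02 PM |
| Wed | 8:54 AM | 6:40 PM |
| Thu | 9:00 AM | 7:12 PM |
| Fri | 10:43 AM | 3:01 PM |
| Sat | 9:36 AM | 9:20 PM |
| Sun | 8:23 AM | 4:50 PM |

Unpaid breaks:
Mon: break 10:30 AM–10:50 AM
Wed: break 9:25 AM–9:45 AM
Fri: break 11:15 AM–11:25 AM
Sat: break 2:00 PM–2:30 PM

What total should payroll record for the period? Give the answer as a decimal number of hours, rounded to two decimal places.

54.58 hours

Mon: 9:00 AM–1:08 PM = 4 h 8 min; less 20 min break → 3 h 48 min
Tue: 9:42 AM–5:02 PM = 7 h 20 min
Wed: 8:54 AM–6:40 PM = 9 h 46 min; less 20 min break → 9 h 26 min
Thu: 9:00 AM–7:12 PM = 10 h 12 min
Fri: 10:43 AM–3:01 PM = 4 h 18 min; less 10 min break → 4 h 8 min
Sat: 9:36 AM–9:20 PM = 11 h 44 min; less 30 min break → 11 h 14 min
Sun: 8:23 AM–4:50 PM = 8 h 27 min
Total: 3 h 48 min + 7 h 20 min + 9 h 26 min + 10 h 12 min + 4 h 8 min + 11 h 14 min + 8 h 27 min = 54 h 35 min.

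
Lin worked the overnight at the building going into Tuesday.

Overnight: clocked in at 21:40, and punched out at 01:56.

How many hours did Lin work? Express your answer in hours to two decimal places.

4.27 hours

Overnight: 21:40 → midnight = 2 h 20 min; midnight → 01:56 = 1 h 56 min; span 4 h 16 min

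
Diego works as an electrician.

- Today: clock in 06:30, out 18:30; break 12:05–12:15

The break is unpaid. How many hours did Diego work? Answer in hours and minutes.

Today: 06:30–18:30 = 12 h 0 min; less 10 min break → 11 h 50 min

11 h 50 min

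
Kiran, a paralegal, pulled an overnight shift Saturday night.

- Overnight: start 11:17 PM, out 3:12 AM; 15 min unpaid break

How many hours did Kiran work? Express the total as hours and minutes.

Overnight: 11:17 PM → midnight = 0 h 43 min; midnight → 3:12 AM = 3 h 12 min; span 3 h 55 min; less 15 min break → 3 h 40 min

3 h 40 min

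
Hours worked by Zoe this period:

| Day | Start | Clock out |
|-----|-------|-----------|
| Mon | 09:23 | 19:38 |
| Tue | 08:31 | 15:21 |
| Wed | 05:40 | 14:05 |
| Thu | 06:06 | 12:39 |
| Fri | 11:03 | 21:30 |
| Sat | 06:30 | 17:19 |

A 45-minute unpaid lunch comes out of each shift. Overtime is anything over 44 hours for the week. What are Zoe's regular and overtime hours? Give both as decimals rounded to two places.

Regular 44.00 hours, overtime 4.82 hours

Mon: 09:23–19:38 = 10 h 15 min; less 45 min break → 9 h 30 min
Tue: 08:31–15:21 = 6 h 50 min; less 45 min break → 6 h 5 min
Wed: 05:40–14:05 = 8 h 25 min; less 45 min break → 7 h 40 min
Thu: 06:06–12:39 = 6 h 33 min; less 45 min break → 5 h 48 min
Fri: 11:03–21:30 = 10 h 27 min; less 45 min break → 9 h 42 min
Sat: 06:30–17:19 = 10 h 49 min; less 45 min break → 10 h 4 min
Total worked: 48 h 49 min = 48.82 h.
Threshold 44 h → overtime 4 h 49 min, regular 44 h 0 min.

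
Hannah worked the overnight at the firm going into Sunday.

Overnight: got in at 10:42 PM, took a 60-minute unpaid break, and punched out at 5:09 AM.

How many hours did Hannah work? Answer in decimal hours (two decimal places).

Overnight: 10:42 PM → midnight = 1 h 18 min; midnight → 5:09 AM = 5 h 9 min; span 6 h 27 min; less 60 min break → 5 h 27 min

5.45 hours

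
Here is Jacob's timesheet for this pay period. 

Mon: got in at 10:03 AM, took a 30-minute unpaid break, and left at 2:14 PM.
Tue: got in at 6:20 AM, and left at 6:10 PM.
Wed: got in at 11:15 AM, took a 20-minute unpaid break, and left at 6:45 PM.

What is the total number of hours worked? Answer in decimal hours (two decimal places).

22.68 hours

Mon: 10:03 AM–2:14 PM = 4 h 11 min; less 30 min break → 3 h 41 min
Tue: 6:20 AM–6:10 PM = 11 h 50 min
Wed: 11:15 AM–6:45 PM = 7 h 30 min; less 20 min break → 7 h 10 min
Total: 3 h 41 min + 11 h 50 min + 7 h 10 min = 22 h 41 min.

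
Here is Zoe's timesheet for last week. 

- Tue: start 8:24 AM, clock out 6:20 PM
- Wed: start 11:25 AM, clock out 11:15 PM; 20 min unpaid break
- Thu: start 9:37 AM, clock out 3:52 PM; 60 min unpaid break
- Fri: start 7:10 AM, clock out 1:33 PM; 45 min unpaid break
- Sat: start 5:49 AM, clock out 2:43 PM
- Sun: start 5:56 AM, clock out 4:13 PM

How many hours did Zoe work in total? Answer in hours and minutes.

Tue: 8:24 AM–6:20 PM = 9 h 56 min
Wed: 11:25 AM–11:15 PM = 11 h 50 min; less 20 min break → 11 h 30 min
Thu: 9:37 AM–3:52 PM = 6 h 15 min; less 60 min break → 5 h 15 min
Fri: 7:10 AM–1:33 PM = 6 h 23 min; less 45 min break → 5 h 38 min
Sat: 5:49 AM–2:43 PM = 8 h 54 min
Sun: 5:56 AM–4:13 PM = 10 h 17 min
Total: 9 h 56 min + 11 h 30 min + 5 h 15 min + 5 h 38 min + 8 h 54 min + 10 h 17 min = 51 h 30 min.

51 h 30 min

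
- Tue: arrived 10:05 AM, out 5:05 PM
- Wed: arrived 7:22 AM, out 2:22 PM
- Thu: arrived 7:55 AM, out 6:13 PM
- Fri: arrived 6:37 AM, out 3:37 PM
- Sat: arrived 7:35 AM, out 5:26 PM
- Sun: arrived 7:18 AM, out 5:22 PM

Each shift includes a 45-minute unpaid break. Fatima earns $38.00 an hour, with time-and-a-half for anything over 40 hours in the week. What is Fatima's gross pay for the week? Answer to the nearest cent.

$2016.85

Tue: 10:05 AM–5:05 PM = 7 h 0 min; less 45 min break → 6 h 15 min
Wed: 7:22 AM–2:22 PM = 7 h 0 min; less 45 min break → 6 h 15 min
Thu: 7:55 AM–6:13 PM = 10 h 18 min; less 45 min break → 9 h 33 min
Fri: 6:37 AM–3:37 PM = 9 h 0 min; less 45 min break → 8 h 15 min
Sat: 7:35 AM–5:26 PM = 9 h 51 min; less 45 min break → 9 h 6 min
Sun: 7:18 AM–5:22 PM = 10 h 4 min; less 45 min break → 9 h 19 min
Total worked: 48 h 43 min = 2923 min.
Regular 40 h 0 min = 2400 min at $38.00/h; overtime 8 h 43 min = 523 min at $57.00/h.
Pay = (2400 × $38.00 + 523 × $57.00) ÷ 60 = $2016.85.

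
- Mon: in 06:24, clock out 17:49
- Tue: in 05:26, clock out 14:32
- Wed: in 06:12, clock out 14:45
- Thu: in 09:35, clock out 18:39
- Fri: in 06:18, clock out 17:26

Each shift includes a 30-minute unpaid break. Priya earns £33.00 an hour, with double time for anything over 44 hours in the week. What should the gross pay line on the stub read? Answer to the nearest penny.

£1634.60

Mon: 06:24–17:49 = 11 h 25 min; less 30 min break → 10 h 55 min
Tue: 05:26–14:32 = 9 h 6 min; less 30 min break → 8 h 36 min
Wed: 06:12–14:45 = 8 h 33 min; less 30 min break → 8 h 3 min
Thu: 09:35–18:39 = 9 h 4 min; less 30 min break → 8 h 34 min
Fri: 06:18–17:26 = 11 h 8 min; less 30 min break → 10 h 38 min
Total worked: 46 h 46 min = 2806 min.
Regular 44 h 0 min = 2640 min at £33.00/h; overtime 2 h 46 min = 166 min at £66.00/h.
Pay = (2640 × £33.00 + 166 × £66.00) ÷ 60 = £1634.60.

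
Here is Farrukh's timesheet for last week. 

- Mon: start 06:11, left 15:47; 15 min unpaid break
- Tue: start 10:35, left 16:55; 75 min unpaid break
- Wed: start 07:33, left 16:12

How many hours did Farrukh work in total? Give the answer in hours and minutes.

Mon: 06:11–15:47 = 9 h 36 min; less 15 min break → 9 h 21 min
Tue: 10:35–16:55 = 6 h 20 min; less 75 min break → 5 h 5 min
Wed: 07:33–16:12 = 8 h 39 min
Total: 9 h 21 min + 5 h 5 min + 8 h 39 min = 23 h 5 min.

23 h 5 min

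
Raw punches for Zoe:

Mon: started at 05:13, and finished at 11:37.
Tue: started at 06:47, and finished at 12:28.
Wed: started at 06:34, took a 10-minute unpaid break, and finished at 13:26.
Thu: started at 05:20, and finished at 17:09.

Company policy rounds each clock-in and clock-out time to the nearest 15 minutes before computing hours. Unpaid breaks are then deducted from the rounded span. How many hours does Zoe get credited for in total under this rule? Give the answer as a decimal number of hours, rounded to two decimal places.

30.83 hours

Mon: in 05:13→05:15, out 11:37→11:30; 6 h 15 min
Tue: in 06:47→06:45, out 12:28→12:30; 5 h 45 min
Wed: in 06:34→06:30, out 13:26→13:30; 7 h 0 min − 10 min = 6 h 50 min
Thu: in 05:20→05:15, out 17:09→17:15; 12 h 0 min
Total credited: 30 h 50 min.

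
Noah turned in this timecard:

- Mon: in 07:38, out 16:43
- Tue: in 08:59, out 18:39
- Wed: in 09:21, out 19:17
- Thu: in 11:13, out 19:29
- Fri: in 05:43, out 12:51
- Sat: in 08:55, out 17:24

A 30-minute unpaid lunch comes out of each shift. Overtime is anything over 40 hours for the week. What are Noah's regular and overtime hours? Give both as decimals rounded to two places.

Mon: 07:38–16:43 = 9 h 5 min; less 30 min break → 8 h 35 min
Tue: 08:59–18:39 = 9 h 40 min; less 30 min break → 9 h 10 min
Wed: 09:21–19:17 = 9 h 56 min; less 30 min break → 9 h 26 min
Thu: 11:13–19:29 = 8 h 16 min; less 30 min break → 7 h 46 min
Fri: 05:43–12:51 = 7 h 8 min; less 30 min break → 6 h 38 min
Sat: 08:55–17:24 = 8 h 29 min; less 30 min break → 7 h 59 min
Total worked: 49 h 34 min = 49.57 h.
Threshold 40 h → overtime 9 h 34 min, regular 40 h 0 min.

Regular 40.00 hours, overtime 9.57 hours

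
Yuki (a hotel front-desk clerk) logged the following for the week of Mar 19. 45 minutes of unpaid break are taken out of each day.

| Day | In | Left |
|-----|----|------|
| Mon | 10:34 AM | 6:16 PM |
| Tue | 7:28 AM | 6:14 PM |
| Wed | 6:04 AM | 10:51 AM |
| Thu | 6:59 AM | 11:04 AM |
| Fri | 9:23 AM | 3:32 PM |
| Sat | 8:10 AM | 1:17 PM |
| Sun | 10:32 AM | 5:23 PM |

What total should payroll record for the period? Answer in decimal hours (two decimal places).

Mon: 10:34 AM–6:16 PM = 7 h 42 min; less 45 min break → 6 h 57 min
Tue: 7:28 AM–6:14 PM = 10 h 46 min; less 45 min break → 10 h 1 min
Wed: 6:04 AM–10:51 AM = 4 h 47 min; less 45 min break → 4 h 2 min
Thu: 6:59 AM–11:04 AM = 4 h 5 min; less 45 min break → 3 h 20 min
Fri: 9:23 AM–3:32 PM = 6 h 9 min; less 45 min break → 5 h 24 min
Sat: 8:10 AM–1:17 PM = 5 h 7 min; less 45 min break → 4 h 22 min
Sun: 10:32 AM–5:23 PM = 6 h 51 min; less 45 min break → 6 h 6 min
Total: 6 h 57 min + 10 h 1 min + 4 h 2 min + 3 h 20 min + 5 h 24 min + 4 h 22 min + 6 h 6 min = 40 h 12 min.

40.20 hours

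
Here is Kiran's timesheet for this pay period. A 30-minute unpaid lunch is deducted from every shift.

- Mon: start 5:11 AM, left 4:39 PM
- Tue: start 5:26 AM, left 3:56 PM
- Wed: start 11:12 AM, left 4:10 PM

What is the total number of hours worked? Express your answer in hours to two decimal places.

25.43 hours

Mon: 5:11 AM–4:39 PM = 11 h 28 min; less 30 min break → 10 h 58 min
Tue: 5:26 AM–3:56 PM = 10 h 30 min; less 30 min break → 10 h 0 min
Wed: 11:12 AM–4:10 PM = 4 h 58 min; less 30 min break → 4 h 28 min
Total: 10 h 58 min + 10 h 0 min + 4 h 28 min = 25 h 26 min.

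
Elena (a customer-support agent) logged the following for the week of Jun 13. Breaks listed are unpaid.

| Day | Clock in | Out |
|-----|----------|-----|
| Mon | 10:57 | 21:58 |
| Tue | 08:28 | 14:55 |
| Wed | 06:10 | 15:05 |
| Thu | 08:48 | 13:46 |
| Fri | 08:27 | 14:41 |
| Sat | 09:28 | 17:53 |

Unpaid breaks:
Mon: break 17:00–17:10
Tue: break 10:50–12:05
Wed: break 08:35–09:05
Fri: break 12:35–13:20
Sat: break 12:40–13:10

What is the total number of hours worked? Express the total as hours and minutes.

Mon: 10:57–21:58 = 11 h 1 min; less 10 min break → 10 h 51 min
Tue: 08:28–14:55 = 6 h 27 min; less 75 min break → 5 h 12 min
Wed: 06:10–15:05 = 8 h 55 min; less 30 min break → 8 h 25 min
Thu: 08:48–13:46 = 4 h 58 min
Fri: 08:27–14:41 = 6 h 14 min; less 45 min break → 5 h 29 min
Sat: 09:28–17:53 = 8 h 25 min; less 30 min break → 7 h 55 min
Total: 10 h 51 min + 5 h 12 min + 8 h 25 min + 4 h 58 min + 5 h 29 min + 7 h 55 min = 42 h 50 min.

42 h 50 min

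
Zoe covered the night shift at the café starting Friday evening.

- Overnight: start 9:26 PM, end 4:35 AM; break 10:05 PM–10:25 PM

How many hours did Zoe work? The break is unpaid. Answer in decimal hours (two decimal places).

6.82 hours

Overnight: 9:26 PM → midnight = 2 h 34 min; midnight → 4:35 AM = 4 h 35 min; span 7 h 9 min; less 20 min break → 6 h 49 min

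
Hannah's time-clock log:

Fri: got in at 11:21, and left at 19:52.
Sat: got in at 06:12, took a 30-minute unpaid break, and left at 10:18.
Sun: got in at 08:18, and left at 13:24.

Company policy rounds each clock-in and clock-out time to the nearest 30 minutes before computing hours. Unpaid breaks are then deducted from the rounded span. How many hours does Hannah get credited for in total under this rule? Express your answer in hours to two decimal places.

17.50 hours

Fri: in 11:21→11:30, out 19:52→20:00; 8 h 30 min
Sat: in 06:12→06:00, out 10:18→10:30; 4 h 30 min − 30 min = 4 h 0 min
Sun: in 08:18→08:30, out 13:24→13:30; 5 h 0 min
Total credited: 17 h 30 min.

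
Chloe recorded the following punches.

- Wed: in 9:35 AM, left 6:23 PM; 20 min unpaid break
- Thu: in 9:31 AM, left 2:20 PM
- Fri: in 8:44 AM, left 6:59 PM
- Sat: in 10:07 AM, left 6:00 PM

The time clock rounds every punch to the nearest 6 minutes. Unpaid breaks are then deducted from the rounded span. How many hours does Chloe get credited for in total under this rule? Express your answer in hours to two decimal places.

Wed: in 9:35 AM→9:36 AM, out 6:23 PM→6:24 PM; 8 h 48 min − 20 min = 8 h 28 min
Thu: in 9:31 AM→9:30 AM, out 2:20 PM→2:18 PM; 4 h 48 min
Fri: in 8:44 AM→8:42 AM, out 6:59 PM→7:00 PM; 10 h 18 min
Sat: in 10:07 AM→10:06 AM, out 6:00 PM→6:00 PM; 7 h 54 min
Total credited: 31 h 28 min.

31.47 hours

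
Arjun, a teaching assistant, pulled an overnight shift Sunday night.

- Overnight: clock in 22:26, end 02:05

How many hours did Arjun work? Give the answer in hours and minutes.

3 h 39 min

Overnight: 22:26 → midnight = 1 h 34 min; midnight → 02:05 = 2 h 5 min; span 3 h 39 min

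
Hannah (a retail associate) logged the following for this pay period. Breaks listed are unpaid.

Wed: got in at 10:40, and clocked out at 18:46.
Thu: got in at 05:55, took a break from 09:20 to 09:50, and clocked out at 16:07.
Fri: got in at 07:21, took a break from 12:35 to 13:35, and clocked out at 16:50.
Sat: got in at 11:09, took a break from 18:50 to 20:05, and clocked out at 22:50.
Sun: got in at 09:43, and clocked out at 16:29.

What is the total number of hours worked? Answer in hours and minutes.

43 h 29 min

Wed: 10:40–18:46 = 8 h 6 min
Thu: 05:55–16:07 = 10 h 12 min; less 30 min break → 9 h 42 min
Fri: 07:21–16:50 = 9 h 29 min; less 60 min break → 8 h 29 min
Sat: 11:09–22:50 = 11 h 41 min; less 75 min break → 10 h 26 min
Sun: 09:43–16:29 = 6 h 46 min
Total: 8 h 6 min + 9 h 42 min + 8 h 29 min + 10 h 26 min + 6 h 46 min = 43 h 29 min.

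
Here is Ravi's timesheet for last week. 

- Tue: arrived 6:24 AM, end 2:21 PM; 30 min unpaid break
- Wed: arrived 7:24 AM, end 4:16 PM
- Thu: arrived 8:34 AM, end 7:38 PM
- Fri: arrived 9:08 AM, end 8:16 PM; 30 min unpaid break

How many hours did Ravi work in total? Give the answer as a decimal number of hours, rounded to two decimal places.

Tue: 6:24 AM–2:21 PM = 7 h 57 min; less 30 min break → 7 h 27 min
Wed: 7:24 AM–4:16 PM = 8 h 52 min
Thu: 8:34 AM–7:38 PM = 11 h 4 min
Fri: 9:08 AM–8:16 PM = 11 h 8 min; less 30 min break → 10 h 38 min
Total: 7 h 27 min + 8 h 52 min + 11 h 4 min + 10 h 38 min = 38 h 1 min.

38.02 hours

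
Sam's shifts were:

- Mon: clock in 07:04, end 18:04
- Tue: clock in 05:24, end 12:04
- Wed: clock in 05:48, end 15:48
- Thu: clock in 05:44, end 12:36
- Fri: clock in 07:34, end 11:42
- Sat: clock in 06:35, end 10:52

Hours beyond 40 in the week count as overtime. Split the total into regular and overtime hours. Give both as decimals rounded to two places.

Mon: 07:04–18:04 = 11 h 0 min
Tue: 05:24–12:04 = 6 h 40 min
Wed: 05:48–15:48 = 10 h 0 min
Thu: 05:44–12:36 = 6 h 52 min
Fri: 07:34–11:42 = 4 h 8 min
Sat: 06:35–10:52 = 4 h 17 min
Total worked: 42 h 57 min = 42.95 h.
Threshold 40 h → overtime 2 h 57 min, regular 40 h 0 min.

Regular 40.00 hours, overtime 2.95 hours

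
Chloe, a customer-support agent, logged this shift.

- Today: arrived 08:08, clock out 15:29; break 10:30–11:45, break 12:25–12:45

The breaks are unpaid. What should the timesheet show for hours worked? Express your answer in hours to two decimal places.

Today: 08:08–15:29 = 7 h 21 min; less 95 min break → 5 h 46 min

5.77 hours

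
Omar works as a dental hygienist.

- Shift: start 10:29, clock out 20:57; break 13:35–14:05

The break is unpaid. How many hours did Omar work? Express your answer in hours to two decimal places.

9.97 hours

Shift: 10:29–20:57 = 10 h 28 min; less 30 min break → 9 h 58 min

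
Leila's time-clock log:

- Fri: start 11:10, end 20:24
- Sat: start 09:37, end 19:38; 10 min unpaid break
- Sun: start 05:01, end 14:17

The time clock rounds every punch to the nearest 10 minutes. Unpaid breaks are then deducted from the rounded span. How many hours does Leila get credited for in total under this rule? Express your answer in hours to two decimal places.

28.33 hours

Fri: in 11:10→11:10, out 20:24→20:20; 9 h 10 min
Sat: in 09:37→09:40, out 19:38→19:40; 10 h 0 min − 10 min = 9 h 50 min
Sun: in 05:01→05:00, out 14:17→14:20; 9 h 20 min
Total credited: 28 h 20 min.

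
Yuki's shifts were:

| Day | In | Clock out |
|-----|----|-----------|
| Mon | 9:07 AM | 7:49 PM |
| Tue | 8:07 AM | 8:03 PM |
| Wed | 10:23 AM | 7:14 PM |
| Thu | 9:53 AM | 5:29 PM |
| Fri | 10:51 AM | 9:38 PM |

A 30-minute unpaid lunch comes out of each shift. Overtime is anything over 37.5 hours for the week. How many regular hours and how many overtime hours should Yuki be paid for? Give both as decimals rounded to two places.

Regular 37.50 hours, overtime 9.87 hours

Mon: 9:07 AM–7:49 PM = 10 h 42 min; less 30 min break → 10 h 12 min
Tue: 8:07 AM–8:03 PM = 11 h 56 min; less 30 min break → 11 h 26 min
Wed: 10:23 AM–7:14 PM = 8 h 51 min; less 30 min break → 8 h 21 min
Thu: 9:53 AM–5:29 PM = 7 h 36 min; less 30 min break → 7 h 6 min
Fri: 10:51 AM–9:38 PM = 10 h 47 min; less 30 min break → 10 h 17 min
Total worked: 47 h 22 min = 47.37 h.
Threshold 37.5 h → overtime 9 h 52 min, regular 37 h 30 min.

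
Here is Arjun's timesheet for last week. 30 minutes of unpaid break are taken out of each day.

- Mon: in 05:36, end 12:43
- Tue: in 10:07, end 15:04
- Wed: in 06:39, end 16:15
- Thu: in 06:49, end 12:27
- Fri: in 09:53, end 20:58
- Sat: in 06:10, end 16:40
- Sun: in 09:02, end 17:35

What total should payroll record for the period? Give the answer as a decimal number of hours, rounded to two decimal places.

Mon: 05:36–12:43 = 7 h 7 min; less 30 min break → 6 h 37 min
Tue: 10:07–15:04 = 4 h 57 min; less 30 min break → 4 h 27 min
Wed: 06:39–16:15 = 9 h 36 min; less 30 min break → 9 h 6 min
Thu: 06:49–12:27 = 5 h 38 min; less 30 min break → 5 h 8 min
Fri: 09:53–20:58 = 11 h 5 min; less 30 min break → 10 h 35 min
Sat: 06:10–16:40 = 10 h 30 min; less 30 min break → 10 h 0 min
Sun: 09:02–17:35 = 8 h 33 min; less 30 min break → 8 h 3 min
Total: 6 h 37 min + 4 h 27 min + 9 h 6 min + 5 h 8 min + 10 h 35 min + 10 h 0 min + 8 h 3 min = 53 h 56 min.

53.93 hours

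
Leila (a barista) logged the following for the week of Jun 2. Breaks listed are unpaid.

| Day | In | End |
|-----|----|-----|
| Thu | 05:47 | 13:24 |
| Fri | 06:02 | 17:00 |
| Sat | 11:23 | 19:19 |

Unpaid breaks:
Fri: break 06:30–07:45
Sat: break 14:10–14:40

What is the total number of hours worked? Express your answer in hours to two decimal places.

24.77 hours

Thu: 05:47–13:24 = 7 h 37 min
Fri: 06:02–17:00 = 10 h 58 min; less 75 min break → 9 h 43 min
Sat: 11:23–19:19 = 7 h 56 min; less 30 min break → 7 h 26 min
Total: 7 h 37 min + 9 h 43 min + 7 h 26 min = 24 h 46 min.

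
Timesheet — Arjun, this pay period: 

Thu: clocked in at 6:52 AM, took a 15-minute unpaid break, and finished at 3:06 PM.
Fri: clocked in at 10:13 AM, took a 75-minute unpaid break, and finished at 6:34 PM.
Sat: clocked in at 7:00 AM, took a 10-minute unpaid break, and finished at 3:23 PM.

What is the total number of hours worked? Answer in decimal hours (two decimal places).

23.30 hours

Thu: 6:52 AM–3:06 PM = 8 h 14 min; less 15 min break → 7 h 59 min
Fri: 10:13 AM–6:34 PM = 8 h 21 min; less 75 min break → 7 h 6 min
Sat: 7:00 AM–3:23 PM = 8 h 23 min; less 10 min break → 8 h 13 min
Total: 7 h 59 min + 7 h 6 min + 8 h 13 min = 23 h 18 min.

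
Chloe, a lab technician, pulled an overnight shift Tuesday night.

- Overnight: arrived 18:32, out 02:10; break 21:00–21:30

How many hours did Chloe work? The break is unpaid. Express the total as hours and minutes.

Overnight: 18:32 → midnight = 5 h 28 min; midnight → 02:10 = 2 h 10 min; span 7 h 38 min; less 30 min break → 7 h 8 min

7 h 8 min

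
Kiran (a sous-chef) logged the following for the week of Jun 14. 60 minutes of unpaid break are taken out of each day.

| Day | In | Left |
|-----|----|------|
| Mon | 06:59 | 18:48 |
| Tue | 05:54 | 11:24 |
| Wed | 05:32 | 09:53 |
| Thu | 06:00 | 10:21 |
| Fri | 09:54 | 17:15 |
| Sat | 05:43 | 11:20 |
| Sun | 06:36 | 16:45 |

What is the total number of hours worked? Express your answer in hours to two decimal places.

42.13 hours

Mon: 06:59–18:48 = 11 h 49 min; less 60 min break → 10 h 49 min
Tue: 05:54–11:24 = 5 h 30 min; less 60 min break → 4 h 30 min
Wed: 05:32–09:53 = 4 h 21 min; less 60 min break → 3 h 21 min
Thu: 06:00–10:21 = 4 h 21 min; less 60 min break → 3 h 21 min
Fri: 09:54–17:15 = 7 h 21 min; less 60 min break → 6 h 21 min
Sat: 05:43–11:20 = 5 h 37 min; less 60 min break → 4 h 37 min
Sun: 06:36–16:45 = 10 h 9 min; less 60 min break → 9 h 9 min
Total: 10 h 49 min + 4 h 30 min + 3 h 21 min + 3 h 21 min + 6 h 21 min + 4 h 37 min + 9 h 9 min = 42 h 8 min.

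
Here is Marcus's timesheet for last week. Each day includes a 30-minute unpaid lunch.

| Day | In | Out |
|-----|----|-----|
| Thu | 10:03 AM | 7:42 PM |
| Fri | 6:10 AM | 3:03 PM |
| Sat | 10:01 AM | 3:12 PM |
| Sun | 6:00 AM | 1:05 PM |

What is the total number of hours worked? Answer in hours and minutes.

28 h 48 min

Thu: 10:03 AM–7:42 PM = 9 h 39 min; less 30 min break → 9 h 9 min
Fri: 6:10 AM–3:03 PM = 8 h 53 min; less 30 min break → 8 h 23 min
Sat: 10:01 AM–3:12 PM = 5 h 11 min; less 30 min break → 4 h 41 min
Sun: 6:00 AM–1:05 PM = 7 h 5 min; less 30 min break → 6 h 35 min
Total: 9 h 9 min + 8 h 23 min + 4 h 41 min + 6 h 35 min = 28 h 48 min.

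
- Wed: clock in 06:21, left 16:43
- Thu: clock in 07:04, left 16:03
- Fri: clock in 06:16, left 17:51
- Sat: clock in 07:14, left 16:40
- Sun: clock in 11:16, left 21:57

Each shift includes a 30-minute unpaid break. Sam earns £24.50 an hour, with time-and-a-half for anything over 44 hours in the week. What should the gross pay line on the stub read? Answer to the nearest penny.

£1245.21

Wed: 06:21–16:43 = 10 h 22 min; less 30 min break → 9 h 52 min
Thu: 07:04–16:03 = 8 h 59 min; less 30 min break → 8 h 29 min
Fri: 06:16–17:51 = 11 h 35 min; less 30 min break → 11 h 5 min
Sat: 07:14–16:40 = 9 h 26 min; less 30 min break → 8 h 56 min
Sun: 11:16–21:57 = 10 h 41 min; less 30 min break → 10 h 11 min
Total worked: 48 h 33 min = 2913 min.
Regular 44 h 0 min = 2640 min at £24.50/h; overtime 4 h 33 min = 273 min at £36.75/h.
Pay = (2640 × £24.50 + 273 × £36.75) ÷ 60 = £1245.21.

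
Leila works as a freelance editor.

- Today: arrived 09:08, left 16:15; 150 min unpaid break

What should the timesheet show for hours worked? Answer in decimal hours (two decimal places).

4.62 hours

Today: 09:08–16:15 = 7 h 7 min; less 150 min break → 4 h 37 min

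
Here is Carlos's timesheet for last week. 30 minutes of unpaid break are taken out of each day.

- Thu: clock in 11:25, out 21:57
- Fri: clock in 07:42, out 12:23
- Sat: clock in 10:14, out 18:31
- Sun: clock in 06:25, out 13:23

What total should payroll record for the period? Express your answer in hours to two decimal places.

28.47 hours

Thu: 11:25–21:57 = 10 h 32 min; less 30 min break → 10 h 2 min
Fri: 07:42–12:23 = 4 h 41 min; less 30 min break → 4 h 11 min
Sat: 10:14–18:31 = 8 h 17 min; less 30 min break → 7 h 47 min
Sun: 06:25–13:23 = 6 h 58 min; less 30 min break → 6 h 28 min
Total: 10 h 2 min + 4 h 11 min + 7 h 47 min + 6 h 28 min = 28 h 28 min.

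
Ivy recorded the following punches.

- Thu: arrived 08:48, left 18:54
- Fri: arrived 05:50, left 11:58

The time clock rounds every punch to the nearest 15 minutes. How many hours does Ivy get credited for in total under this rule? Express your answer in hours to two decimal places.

Thu: in 08:48→08:45, out 18:54→19:00; 10 h 15 min
Fri: in 05:50→05:45, out 11:58→12:00; 6 h 15 min
Total credited: 16 h 30 min.

16.50 hours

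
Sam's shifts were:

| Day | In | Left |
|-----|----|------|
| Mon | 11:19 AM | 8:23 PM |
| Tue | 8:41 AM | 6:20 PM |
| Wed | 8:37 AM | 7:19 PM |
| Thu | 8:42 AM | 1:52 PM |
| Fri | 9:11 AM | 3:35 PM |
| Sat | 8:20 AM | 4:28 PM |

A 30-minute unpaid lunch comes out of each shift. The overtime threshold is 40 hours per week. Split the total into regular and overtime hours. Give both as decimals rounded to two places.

Mon: 11:19 AM–8:23 PM = 9 h 4 min; less 30 min break → 8 h 34 min
Tue: 8:41 AM–6:20 PM = 9 h 39 min; less 30 min break → 9 h 9 min
Wed: 8:37 AM–7:19 PM = 10 h 42 min; less 30 min break → 10 h 12 min
Thu: 8:42 AM–1:52 PM = 5 h 10 min; less 30 min break → 4 h 40 min
Fri: 9:11 AM–3:35 PM = 6 h 24 min; less 30 min break → 5 h 54 min
Sat: 8:20 AM–4:28 PM = 8 h 8 min; less 30 min break → 7 h 38 min
Total worked: 46 h 7 min = 46.12 h.
Threshold 40 h → overtime 6 h 7 min, regular 40 h 0 min.

Regular 40.00 hours, overtime 6.12 hours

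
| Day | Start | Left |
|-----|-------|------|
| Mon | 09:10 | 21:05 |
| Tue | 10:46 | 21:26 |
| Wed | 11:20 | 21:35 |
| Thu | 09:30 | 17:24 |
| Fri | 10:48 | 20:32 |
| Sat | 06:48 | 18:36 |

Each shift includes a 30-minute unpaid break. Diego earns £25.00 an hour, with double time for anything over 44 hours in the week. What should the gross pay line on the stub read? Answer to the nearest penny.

Mon: 09:10–21:05 = 11 h 55 min; less 30 min break → 11 h 25 min
Tue: 10:46–21:26 = 10 h 40 min; less 30 min break → 10 h 10 min
Wed: 11:20–21:35 = 10 h 15 min; less 30 min break → 9 h 45 min
Thu: 09:30–17:24 = 7 h 54 min; less 30 min break → 7 h 24 min
Fri: 10:48–20:32 = 9 h 44 min; less 30 min break → 9 h 14 min
Sat: 06:48–18:36 = 11 h 48 min; less 30 min break → 11 h 18 min
Total worked: 59 h 16 min = 3556 min.
Regular 44 h 0 min = 2640 min at £25.00/h; overtime 15 h 16 min = 916 min at £50.00/h.
Pay = (2640 × £25.00 + 916 × £50.00) ÷ 60 = £1863.33.

£1863.33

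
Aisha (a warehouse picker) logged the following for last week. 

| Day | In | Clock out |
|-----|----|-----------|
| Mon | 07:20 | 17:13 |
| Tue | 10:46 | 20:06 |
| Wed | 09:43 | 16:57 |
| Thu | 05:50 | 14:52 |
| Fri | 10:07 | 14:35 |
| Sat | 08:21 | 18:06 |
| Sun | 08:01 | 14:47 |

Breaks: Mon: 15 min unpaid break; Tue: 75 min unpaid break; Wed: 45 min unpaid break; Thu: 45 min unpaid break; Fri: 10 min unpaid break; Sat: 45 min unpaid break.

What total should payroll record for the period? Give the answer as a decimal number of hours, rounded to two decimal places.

Mon: 07:20–17:13 = 9 h 53 min; less 15 min break → 9 h 38 min
Tue: 10:46–20:06 = 9 h 20 min; less 75 min break → 8 h 5 min
Wed: 09:43–16:57 = 7 h 14 min; less 45 min break → 6 h 29 min
Thu: 05:50–14:52 = 9 h 2 min; less 45 min break → 8 h 17 min
Fri: 10:07–14:35 = 4 h 28 min; less 10 min break → 4 h 18 min
Sat: 08:21–18:06 = 9 h 45 min; less 45 min break → 9 h 0 min
Sun: 08:01–14:47 = 6 h 46 min
Total: 9 h 38 min + 8 h 5 min + 6 h 29 min + 8 h 17 min + 4 h 18 min + 9 h 0 min + 6 h 46 min = 52 h 33 min.

52.55 hours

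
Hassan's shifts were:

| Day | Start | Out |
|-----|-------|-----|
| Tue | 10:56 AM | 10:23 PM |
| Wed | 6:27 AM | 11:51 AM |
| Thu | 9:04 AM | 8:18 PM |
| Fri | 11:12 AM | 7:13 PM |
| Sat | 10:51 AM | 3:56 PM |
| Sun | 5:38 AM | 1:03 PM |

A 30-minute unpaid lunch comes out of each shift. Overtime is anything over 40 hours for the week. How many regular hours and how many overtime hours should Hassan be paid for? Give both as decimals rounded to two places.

Regular 40.00 hours, overtime 5.60 hours

Tue: 10:56 AM–10:23 PM = 11 h 27 min; less 30 min break → 10 h 57 min
Wed: 6:27 AM–11:51 AM = 5 h 24 min; less 30 min break → 4 h 54 min
Thu: 9:04 AM–8:18 PM = 11 h 14 min; less 30 min break → 10 h 44 min
Fri: 11:12 AM–7:13 PM = 8 h 1 min; less 30 min break → 7 h 31 min
Sat: 10:51 AM–3:56 PM = 5 h 5 min; less 30 min break → 4 h 35 min
Sun: 5:38 AM–1:03 PM = 7 h 25 min; less 30 min break → 6 h 55 min
Total worked: 45 h 36 min = 45.60 h.
Threshold 40 h → overtime 5 h 36 min, regular 40 h 0 min.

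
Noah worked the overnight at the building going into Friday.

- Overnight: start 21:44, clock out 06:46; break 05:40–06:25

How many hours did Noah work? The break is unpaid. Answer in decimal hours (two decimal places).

Overnight: 21:44 → midnight = 2 h 16 min; midnight → 06:46 = 6 h 46 min; span 9 h 2 min; less 45 min break → 8 h 17 min

8.28 hours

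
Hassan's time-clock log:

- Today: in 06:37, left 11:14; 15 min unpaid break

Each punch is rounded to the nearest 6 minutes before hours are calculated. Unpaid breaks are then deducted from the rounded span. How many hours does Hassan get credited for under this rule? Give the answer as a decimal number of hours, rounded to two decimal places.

Today: in 06:37→06:36, out 11:14→11:12; 4 h 36 min − 15 min = 4 h 21 min

4.35 hours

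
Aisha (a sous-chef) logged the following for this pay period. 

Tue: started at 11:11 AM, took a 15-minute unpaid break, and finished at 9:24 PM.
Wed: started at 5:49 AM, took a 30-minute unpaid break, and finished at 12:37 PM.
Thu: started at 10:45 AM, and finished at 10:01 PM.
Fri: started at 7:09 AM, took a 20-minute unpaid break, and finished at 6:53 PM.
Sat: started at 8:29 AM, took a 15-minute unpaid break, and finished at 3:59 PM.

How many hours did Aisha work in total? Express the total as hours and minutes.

46 h 11 min

Tue: 11:11 AM–9:24 PM = 10 h 13 min; less 15 min break → 9 h 58 min
Wed: 5:49 AM–12:37 PM = 6 h 48 min; less 30 min break → 6 h 18 min
Thu: 10:45 AM–10:01 PM = 11 h 16 min
Fri: 7:09 AM–6:53 PM = 11 h 44 min; less 20 min break → 11 h 24 min
Sat: 8:29 AM–3:59 PM = 7 h 30 min; less 15 min break → 7 h 15 min
Total: 9 h 58 min + 6 h 18 min + 11 h 16 min + 11 h 24 min + 7 h 15 min = 46 h 11 min.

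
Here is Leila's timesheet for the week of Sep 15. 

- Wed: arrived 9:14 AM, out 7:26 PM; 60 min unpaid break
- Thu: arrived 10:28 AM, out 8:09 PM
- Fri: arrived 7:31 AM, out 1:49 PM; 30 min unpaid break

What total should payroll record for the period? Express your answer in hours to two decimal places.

Wed: 9:14 AM–7:26 PM = 10 h 12 min; less 60 min break → 9 h 12 min
Thu: 10:28 AM–8:09 PM = 9 h 41 min
Fri: 7:31 AM–1:49 PM = 6 h 18 min; less 30 min break → 5 h 48 min
Total: 9 h 12 min + 9 h 41 min + 5 h 48 min = 24 h 41 min.

24.68 hours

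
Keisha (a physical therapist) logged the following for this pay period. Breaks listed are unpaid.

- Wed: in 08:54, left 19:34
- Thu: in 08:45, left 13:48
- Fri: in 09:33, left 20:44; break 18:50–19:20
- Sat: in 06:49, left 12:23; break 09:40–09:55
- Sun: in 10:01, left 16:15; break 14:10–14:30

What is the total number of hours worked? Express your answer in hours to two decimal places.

Wed: 08:54–19:34 = 10 h 40 min
Thu: 08:45–13:48 = 5 h 3 min
Fri: 09:33–20:44 = 11 h 11 min; less 30 min break → 10 h 41 min
Sat: 06:49–12:23 = 5 h 34 min; less 15 min break → 5 h 19 min
Sun: 10:01–16:15 = 6 h 14 min; less 20 min break → 5 h 54 min
Total: 10 h 40 min + 5 h 3 min + 10 h 41 min + 5 h 19 min + 5 h 54 min = 37 h 37 min.

37.62 hours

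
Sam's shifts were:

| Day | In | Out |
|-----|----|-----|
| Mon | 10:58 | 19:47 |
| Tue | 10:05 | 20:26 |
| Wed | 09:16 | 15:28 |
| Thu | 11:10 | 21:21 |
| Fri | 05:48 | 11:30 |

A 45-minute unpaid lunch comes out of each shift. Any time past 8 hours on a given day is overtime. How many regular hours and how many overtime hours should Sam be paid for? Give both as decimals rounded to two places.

Regular 34.40 hours, overtime 3.10 hours

Mon: 10:58–19:47 = 8 h 49 min; less 45 min break → 8 h 4 min
Tue: 10:05–20:26 = 10 h 21 min; less 45 min break → 9 h 36 min
Wed: 09:16–15:28 = 6 h 12 min; less 45 min break → 5 h 27 min
Thu: 11:10–21:21 = 10 h 11 min; less 45 min break → 9 h 26 min
Fri: 05:48–11:30 = 5 h 42 min; less 45 min break → 4 h 57 min
Mon reg 8 h 0 min / OT 0 h 4 min; Tue reg 8 h 0 min / OT 1 h 36 min; Wed reg 5 h 27 min / OT 0 h 0 min; Thu reg 8 h 0 min / OT 1 h 26 min; Fri reg 4 h 57 min / OT 0 h 0 min.
Totals: regular 34 h 24 min, overtime 3 h 6 min.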